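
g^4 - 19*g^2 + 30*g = g*(g - 3)*(g - 2)*(g + 5)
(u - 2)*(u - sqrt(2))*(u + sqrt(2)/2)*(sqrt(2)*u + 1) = sqrt(2)*u^4 - 2*sqrt(2)*u^3 - 3*sqrt(2)*u^2/2 - u + 3*sqrt(2)*u + 2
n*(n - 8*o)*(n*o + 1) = n^3*o - 8*n^2*o^2 + n^2 - 8*n*o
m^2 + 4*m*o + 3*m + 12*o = (m + 3)*(m + 4*o)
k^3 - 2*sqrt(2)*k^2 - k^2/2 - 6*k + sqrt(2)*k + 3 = (k - 1/2)*(k - 3*sqrt(2))*(k + sqrt(2))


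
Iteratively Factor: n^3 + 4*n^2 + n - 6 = (n + 3)*(n^2 + n - 2) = (n - 1)*(n + 3)*(n + 2)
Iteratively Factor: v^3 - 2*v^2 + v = (v - 1)*(v^2 - v) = v*(v - 1)*(v - 1)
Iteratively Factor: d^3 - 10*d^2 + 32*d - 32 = (d - 4)*(d^2 - 6*d + 8) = (d - 4)*(d - 2)*(d - 4)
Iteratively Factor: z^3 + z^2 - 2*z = (z)*(z^2 + z - 2) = z*(z - 1)*(z + 2)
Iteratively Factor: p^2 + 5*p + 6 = (p + 2)*(p + 3)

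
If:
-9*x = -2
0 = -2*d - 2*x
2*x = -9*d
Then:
No Solution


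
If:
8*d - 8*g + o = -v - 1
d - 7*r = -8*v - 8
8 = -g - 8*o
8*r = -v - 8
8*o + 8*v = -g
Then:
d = -191/8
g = -304/13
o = 25/13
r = -9/8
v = 1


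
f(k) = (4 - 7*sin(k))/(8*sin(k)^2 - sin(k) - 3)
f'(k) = (4 - 7*sin(k))*(-16*sin(k)*cos(k) + cos(k))/(8*sin(k)^2 - sin(k) - 3)^2 - 7*cos(k)/(8*sin(k)^2 - sin(k) - 3) = (56*sin(k)^2 - 64*sin(k) + 25)*cos(k)/(-8*sin(k)^2 + sin(k) + 3)^2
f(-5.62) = 0.53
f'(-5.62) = 15.79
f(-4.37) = -0.82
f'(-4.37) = -0.49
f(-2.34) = 4.89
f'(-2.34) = -20.34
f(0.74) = 19.47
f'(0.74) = 3946.89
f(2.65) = -0.41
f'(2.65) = -2.24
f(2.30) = -1.74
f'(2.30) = -11.35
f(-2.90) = -2.46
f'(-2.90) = -7.97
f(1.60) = -0.75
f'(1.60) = -0.03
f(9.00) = -0.54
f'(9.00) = -1.76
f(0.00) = -1.33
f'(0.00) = 2.78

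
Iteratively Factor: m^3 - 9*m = (m - 3)*(m^2 + 3*m) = m*(m - 3)*(m + 3)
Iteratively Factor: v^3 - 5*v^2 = (v)*(v^2 - 5*v) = v^2*(v - 5)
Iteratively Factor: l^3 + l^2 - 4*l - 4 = (l - 2)*(l^2 + 3*l + 2) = (l - 2)*(l + 1)*(l + 2)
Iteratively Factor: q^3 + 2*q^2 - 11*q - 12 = (q - 3)*(q^2 + 5*q + 4) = (q - 3)*(q + 4)*(q + 1)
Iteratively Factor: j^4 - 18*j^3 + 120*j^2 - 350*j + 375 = (j - 5)*(j^3 - 13*j^2 + 55*j - 75) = (j - 5)*(j - 3)*(j^2 - 10*j + 25) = (j - 5)^2*(j - 3)*(j - 5)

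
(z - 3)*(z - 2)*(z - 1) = z^3 - 6*z^2 + 11*z - 6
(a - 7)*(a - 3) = a^2 - 10*a + 21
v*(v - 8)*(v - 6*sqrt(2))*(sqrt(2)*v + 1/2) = sqrt(2)*v^4 - 23*v^3/2 - 8*sqrt(2)*v^3 - 3*sqrt(2)*v^2 + 92*v^2 + 24*sqrt(2)*v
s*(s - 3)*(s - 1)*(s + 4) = s^4 - 13*s^2 + 12*s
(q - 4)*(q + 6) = q^2 + 2*q - 24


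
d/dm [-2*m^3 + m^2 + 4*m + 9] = -6*m^2 + 2*m + 4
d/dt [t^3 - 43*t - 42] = 3*t^2 - 43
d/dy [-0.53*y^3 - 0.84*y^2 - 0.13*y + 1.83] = -1.59*y^2 - 1.68*y - 0.13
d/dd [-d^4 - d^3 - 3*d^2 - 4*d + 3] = -4*d^3 - 3*d^2 - 6*d - 4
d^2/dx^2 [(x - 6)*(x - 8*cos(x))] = 2*(4*x - 24)*cos(x) + 16*sin(x) + 2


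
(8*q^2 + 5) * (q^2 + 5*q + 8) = 8*q^4 + 40*q^3 + 69*q^2 + 25*q + 40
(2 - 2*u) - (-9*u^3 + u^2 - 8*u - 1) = 9*u^3 - u^2 + 6*u + 3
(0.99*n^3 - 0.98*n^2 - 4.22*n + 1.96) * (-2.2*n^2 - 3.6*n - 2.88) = -2.178*n^5 - 1.408*n^4 + 9.9608*n^3 + 13.7024*n^2 + 5.0976*n - 5.6448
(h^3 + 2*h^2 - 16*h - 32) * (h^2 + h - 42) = h^5 + 3*h^4 - 56*h^3 - 132*h^2 + 640*h + 1344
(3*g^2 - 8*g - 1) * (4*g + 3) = 12*g^3 - 23*g^2 - 28*g - 3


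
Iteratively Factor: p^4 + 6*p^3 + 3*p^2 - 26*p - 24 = (p + 3)*(p^3 + 3*p^2 - 6*p - 8) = (p - 2)*(p + 3)*(p^2 + 5*p + 4) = (p - 2)*(p + 3)*(p + 4)*(p + 1)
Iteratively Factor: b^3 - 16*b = (b)*(b^2 - 16) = b*(b + 4)*(b - 4)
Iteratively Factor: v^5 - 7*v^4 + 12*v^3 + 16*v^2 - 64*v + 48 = (v - 2)*(v^4 - 5*v^3 + 2*v^2 + 20*v - 24) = (v - 2)^2*(v^3 - 3*v^2 - 4*v + 12) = (v - 2)^3*(v^2 - v - 6) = (v - 3)*(v - 2)^3*(v + 2)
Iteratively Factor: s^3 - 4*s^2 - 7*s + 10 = (s - 5)*(s^2 + s - 2) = (s - 5)*(s - 1)*(s + 2)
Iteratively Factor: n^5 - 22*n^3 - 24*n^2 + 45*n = (n + 3)*(n^4 - 3*n^3 - 13*n^2 + 15*n) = (n - 5)*(n + 3)*(n^3 + 2*n^2 - 3*n) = (n - 5)*(n - 1)*(n + 3)*(n^2 + 3*n) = n*(n - 5)*(n - 1)*(n + 3)*(n + 3)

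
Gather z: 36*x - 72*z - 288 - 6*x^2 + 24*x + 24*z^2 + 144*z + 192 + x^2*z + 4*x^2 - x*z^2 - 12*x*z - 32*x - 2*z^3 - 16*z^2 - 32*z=-2*x^2 + 28*x - 2*z^3 + z^2*(8 - x) + z*(x^2 - 12*x + 40) - 96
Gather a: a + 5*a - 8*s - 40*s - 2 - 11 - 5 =6*a - 48*s - 18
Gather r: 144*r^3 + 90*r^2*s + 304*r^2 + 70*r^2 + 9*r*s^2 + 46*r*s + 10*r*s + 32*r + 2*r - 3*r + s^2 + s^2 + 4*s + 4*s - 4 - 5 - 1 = 144*r^3 + r^2*(90*s + 374) + r*(9*s^2 + 56*s + 31) + 2*s^2 + 8*s - 10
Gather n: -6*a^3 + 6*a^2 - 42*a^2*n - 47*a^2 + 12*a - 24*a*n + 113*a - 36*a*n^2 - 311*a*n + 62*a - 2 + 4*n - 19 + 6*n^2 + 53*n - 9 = -6*a^3 - 41*a^2 + 187*a + n^2*(6 - 36*a) + n*(-42*a^2 - 335*a + 57) - 30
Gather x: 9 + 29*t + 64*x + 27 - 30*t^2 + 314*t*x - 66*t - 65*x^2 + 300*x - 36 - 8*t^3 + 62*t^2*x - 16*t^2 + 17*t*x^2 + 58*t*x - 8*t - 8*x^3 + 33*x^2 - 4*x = -8*t^3 - 46*t^2 - 45*t - 8*x^3 + x^2*(17*t - 32) + x*(62*t^2 + 372*t + 360)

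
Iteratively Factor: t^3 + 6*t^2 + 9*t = (t + 3)*(t^2 + 3*t) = (t + 3)^2*(t)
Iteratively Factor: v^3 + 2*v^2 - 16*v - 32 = (v + 2)*(v^2 - 16) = (v + 2)*(v + 4)*(v - 4)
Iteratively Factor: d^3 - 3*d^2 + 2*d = (d)*(d^2 - 3*d + 2) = d*(d - 1)*(d - 2)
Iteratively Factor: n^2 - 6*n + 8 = (n - 2)*(n - 4)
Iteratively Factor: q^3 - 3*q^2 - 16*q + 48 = (q - 4)*(q^2 + q - 12) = (q - 4)*(q + 4)*(q - 3)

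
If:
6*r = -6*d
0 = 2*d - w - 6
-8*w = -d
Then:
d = 16/5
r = -16/5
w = 2/5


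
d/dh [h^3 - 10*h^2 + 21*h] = 3*h^2 - 20*h + 21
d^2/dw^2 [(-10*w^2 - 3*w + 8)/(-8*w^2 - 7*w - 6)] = 4*(-184*w^3 - 1488*w^2 - 888*w + 113)/(512*w^6 + 1344*w^5 + 2328*w^4 + 2359*w^3 + 1746*w^2 + 756*w + 216)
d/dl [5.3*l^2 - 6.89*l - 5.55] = 10.6*l - 6.89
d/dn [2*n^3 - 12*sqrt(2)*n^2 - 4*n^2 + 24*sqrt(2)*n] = 6*n^2 - 24*sqrt(2)*n - 8*n + 24*sqrt(2)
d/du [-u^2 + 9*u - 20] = 9 - 2*u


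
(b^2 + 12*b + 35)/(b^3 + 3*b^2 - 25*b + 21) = (b + 5)/(b^2 - 4*b + 3)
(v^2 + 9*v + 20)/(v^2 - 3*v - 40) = (v + 4)/(v - 8)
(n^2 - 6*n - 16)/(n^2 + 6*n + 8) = (n - 8)/(n + 4)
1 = 1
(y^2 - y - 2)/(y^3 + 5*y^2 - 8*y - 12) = 1/(y + 6)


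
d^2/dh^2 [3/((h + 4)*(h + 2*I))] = 6*((h + 4)^2 + (h + 4)*(h + 2*I) + (h + 2*I)^2)/((h + 4)^3*(h + 2*I)^3)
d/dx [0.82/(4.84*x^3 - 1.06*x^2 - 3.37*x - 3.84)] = (-11.9064*x^2 + 1.7384*x + 2.7634)/(-4.84*x^3 + 1.06*x^2 + 3.37*x + 3.84)^2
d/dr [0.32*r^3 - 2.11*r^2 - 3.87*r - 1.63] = 0.96*r^2 - 4.22*r - 3.87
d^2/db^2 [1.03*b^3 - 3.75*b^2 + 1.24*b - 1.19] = 6.18*b - 7.5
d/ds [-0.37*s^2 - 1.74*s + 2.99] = -0.74*s - 1.74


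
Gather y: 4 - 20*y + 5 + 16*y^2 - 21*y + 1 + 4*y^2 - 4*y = 20*y^2 - 45*y + 10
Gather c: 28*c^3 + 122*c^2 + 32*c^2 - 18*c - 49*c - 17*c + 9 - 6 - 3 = 28*c^3 + 154*c^2 - 84*c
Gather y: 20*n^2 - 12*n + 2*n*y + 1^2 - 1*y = 20*n^2 - 12*n + y*(2*n - 1) + 1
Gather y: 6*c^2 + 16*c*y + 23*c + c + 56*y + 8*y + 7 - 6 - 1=6*c^2 + 24*c + y*(16*c + 64)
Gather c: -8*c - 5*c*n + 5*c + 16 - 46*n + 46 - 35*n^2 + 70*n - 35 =c*(-5*n - 3) - 35*n^2 + 24*n + 27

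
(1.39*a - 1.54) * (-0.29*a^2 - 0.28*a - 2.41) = -0.4031*a^3 + 0.0574*a^2 - 2.9187*a + 3.7114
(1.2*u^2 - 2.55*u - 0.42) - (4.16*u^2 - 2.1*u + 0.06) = -2.96*u^2 - 0.45*u - 0.48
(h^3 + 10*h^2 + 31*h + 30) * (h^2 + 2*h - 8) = h^5 + 12*h^4 + 43*h^3 + 12*h^2 - 188*h - 240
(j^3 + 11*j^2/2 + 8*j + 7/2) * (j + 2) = j^4 + 15*j^3/2 + 19*j^2 + 39*j/2 + 7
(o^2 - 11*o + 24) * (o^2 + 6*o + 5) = o^4 - 5*o^3 - 37*o^2 + 89*o + 120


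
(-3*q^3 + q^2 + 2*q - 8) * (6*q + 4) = -18*q^4 - 6*q^3 + 16*q^2 - 40*q - 32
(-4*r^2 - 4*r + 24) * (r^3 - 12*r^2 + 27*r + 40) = -4*r^5 + 44*r^4 - 36*r^3 - 556*r^2 + 488*r + 960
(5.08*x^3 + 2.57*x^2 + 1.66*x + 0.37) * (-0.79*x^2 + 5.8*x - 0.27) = -4.0132*x^5 + 27.4337*x^4 + 12.223*x^3 + 8.6418*x^2 + 1.6978*x - 0.0999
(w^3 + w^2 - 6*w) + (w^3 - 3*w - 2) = 2*w^3 + w^2 - 9*w - 2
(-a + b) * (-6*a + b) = 6*a^2 - 7*a*b + b^2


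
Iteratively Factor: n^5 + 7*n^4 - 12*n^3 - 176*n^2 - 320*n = (n + 4)*(n^4 + 3*n^3 - 24*n^2 - 80*n) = (n + 4)^2*(n^3 - n^2 - 20*n) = (n + 4)^3*(n^2 - 5*n) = n*(n + 4)^3*(n - 5)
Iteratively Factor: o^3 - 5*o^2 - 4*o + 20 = (o + 2)*(o^2 - 7*o + 10) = (o - 2)*(o + 2)*(o - 5)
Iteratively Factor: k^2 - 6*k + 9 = (k - 3)*(k - 3)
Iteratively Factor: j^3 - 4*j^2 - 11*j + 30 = (j + 3)*(j^2 - 7*j + 10) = (j - 2)*(j + 3)*(j - 5)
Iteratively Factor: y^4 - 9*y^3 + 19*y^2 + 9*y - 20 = (y - 1)*(y^3 - 8*y^2 + 11*y + 20) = (y - 1)*(y + 1)*(y^2 - 9*y + 20) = (y - 5)*(y - 1)*(y + 1)*(y - 4)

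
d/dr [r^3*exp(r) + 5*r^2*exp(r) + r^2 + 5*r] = r^3*exp(r) + 8*r^2*exp(r) + 10*r*exp(r) + 2*r + 5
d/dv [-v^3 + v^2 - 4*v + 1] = -3*v^2 + 2*v - 4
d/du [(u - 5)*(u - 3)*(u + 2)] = 3*u^2 - 12*u - 1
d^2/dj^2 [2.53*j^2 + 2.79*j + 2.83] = 5.06000000000000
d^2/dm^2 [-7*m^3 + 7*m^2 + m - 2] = 14 - 42*m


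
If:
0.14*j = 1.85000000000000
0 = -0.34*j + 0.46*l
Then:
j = 13.21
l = 9.77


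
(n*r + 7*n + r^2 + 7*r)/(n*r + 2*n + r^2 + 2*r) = (r + 7)/(r + 2)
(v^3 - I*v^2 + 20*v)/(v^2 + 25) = v*(v + 4*I)/(v + 5*I)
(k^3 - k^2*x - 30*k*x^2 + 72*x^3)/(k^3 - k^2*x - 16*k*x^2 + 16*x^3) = (-k^2 - 3*k*x + 18*x^2)/(-k^2 - 3*k*x + 4*x^2)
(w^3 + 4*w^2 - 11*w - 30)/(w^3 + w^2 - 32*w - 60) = (w - 3)/(w - 6)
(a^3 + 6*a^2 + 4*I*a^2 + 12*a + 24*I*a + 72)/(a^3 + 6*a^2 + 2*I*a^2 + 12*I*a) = (a^2 + 4*I*a + 12)/(a*(a + 2*I))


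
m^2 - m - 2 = (m - 2)*(m + 1)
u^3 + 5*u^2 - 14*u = u*(u - 2)*(u + 7)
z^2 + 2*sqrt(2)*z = z*(z + 2*sqrt(2))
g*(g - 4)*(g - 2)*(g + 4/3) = g^4 - 14*g^3/3 + 32*g/3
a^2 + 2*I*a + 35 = (a - 5*I)*(a + 7*I)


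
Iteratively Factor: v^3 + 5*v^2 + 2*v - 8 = (v + 4)*(v^2 + v - 2) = (v - 1)*(v + 4)*(v + 2)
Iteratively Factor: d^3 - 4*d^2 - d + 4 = (d - 4)*(d^2 - 1) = (d - 4)*(d + 1)*(d - 1)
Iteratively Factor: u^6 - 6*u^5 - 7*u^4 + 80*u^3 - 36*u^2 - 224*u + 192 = (u - 4)*(u^5 - 2*u^4 - 15*u^3 + 20*u^2 + 44*u - 48) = (u - 4)*(u + 3)*(u^4 - 5*u^3 + 20*u - 16) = (u - 4)^2*(u + 3)*(u^3 - u^2 - 4*u + 4) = (u - 4)^2*(u - 1)*(u + 3)*(u^2 - 4) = (u - 4)^2*(u - 2)*(u - 1)*(u + 3)*(u + 2)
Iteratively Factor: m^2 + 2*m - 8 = (m - 2)*(m + 4)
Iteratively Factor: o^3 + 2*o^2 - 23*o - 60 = (o + 4)*(o^2 - 2*o - 15) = (o + 3)*(o + 4)*(o - 5)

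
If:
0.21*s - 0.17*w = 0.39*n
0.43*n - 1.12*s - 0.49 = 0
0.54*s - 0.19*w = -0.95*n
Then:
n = 0.09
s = -0.40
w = -0.70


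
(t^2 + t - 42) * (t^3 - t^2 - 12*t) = t^5 - 55*t^3 + 30*t^2 + 504*t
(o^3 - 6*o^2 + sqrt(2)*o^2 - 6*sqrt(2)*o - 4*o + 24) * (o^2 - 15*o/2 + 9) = o^5 - 27*o^4/2 + sqrt(2)*o^4 - 27*sqrt(2)*o^3/2 + 50*o^3 + 54*sqrt(2)*o^2 - 216*o - 54*sqrt(2)*o + 216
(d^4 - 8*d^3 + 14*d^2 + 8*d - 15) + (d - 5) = d^4 - 8*d^3 + 14*d^2 + 9*d - 20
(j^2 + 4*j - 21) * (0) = 0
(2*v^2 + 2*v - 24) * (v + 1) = 2*v^3 + 4*v^2 - 22*v - 24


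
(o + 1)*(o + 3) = o^2 + 4*o + 3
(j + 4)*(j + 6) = j^2 + 10*j + 24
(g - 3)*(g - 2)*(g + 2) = g^3 - 3*g^2 - 4*g + 12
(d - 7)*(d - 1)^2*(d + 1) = d^4 - 8*d^3 + 6*d^2 + 8*d - 7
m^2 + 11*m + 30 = (m + 5)*(m + 6)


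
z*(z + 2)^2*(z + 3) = z^4 + 7*z^3 + 16*z^2 + 12*z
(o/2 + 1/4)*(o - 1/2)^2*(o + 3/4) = o^4/2 + o^3/8 - 5*o^2/16 - o/32 + 3/64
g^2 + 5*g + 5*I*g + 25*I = (g + 5)*(g + 5*I)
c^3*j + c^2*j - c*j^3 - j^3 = (c - j)*(c + j)*(c*j + j)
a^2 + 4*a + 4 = (a + 2)^2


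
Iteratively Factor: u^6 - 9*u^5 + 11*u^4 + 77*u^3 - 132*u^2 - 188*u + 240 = (u - 3)*(u^5 - 6*u^4 - 7*u^3 + 56*u^2 + 36*u - 80) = (u - 3)*(u + 2)*(u^4 - 8*u^3 + 9*u^2 + 38*u - 40) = (u - 3)*(u - 1)*(u + 2)*(u^3 - 7*u^2 + 2*u + 40) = (u - 4)*(u - 3)*(u - 1)*(u + 2)*(u^2 - 3*u - 10) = (u - 5)*(u - 4)*(u - 3)*(u - 1)*(u + 2)*(u + 2)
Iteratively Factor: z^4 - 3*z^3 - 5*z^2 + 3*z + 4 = (z + 1)*(z^3 - 4*z^2 - z + 4) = (z - 4)*(z + 1)*(z^2 - 1) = (z - 4)*(z - 1)*(z + 1)*(z + 1)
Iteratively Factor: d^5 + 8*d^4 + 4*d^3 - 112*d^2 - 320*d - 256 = (d + 4)*(d^4 + 4*d^3 - 12*d^2 - 64*d - 64) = (d - 4)*(d + 4)*(d^3 + 8*d^2 + 20*d + 16) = (d - 4)*(d + 2)*(d + 4)*(d^2 + 6*d + 8) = (d - 4)*(d + 2)^2*(d + 4)*(d + 4)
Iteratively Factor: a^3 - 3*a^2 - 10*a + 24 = (a + 3)*(a^2 - 6*a + 8) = (a - 2)*(a + 3)*(a - 4)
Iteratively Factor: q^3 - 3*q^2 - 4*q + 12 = (q - 3)*(q^2 - 4) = (q - 3)*(q + 2)*(q - 2)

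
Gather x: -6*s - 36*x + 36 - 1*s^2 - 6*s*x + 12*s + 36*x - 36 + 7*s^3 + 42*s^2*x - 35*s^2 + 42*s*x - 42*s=7*s^3 - 36*s^2 - 36*s + x*(42*s^2 + 36*s)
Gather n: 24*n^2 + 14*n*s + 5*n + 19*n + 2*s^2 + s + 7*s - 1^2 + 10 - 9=24*n^2 + n*(14*s + 24) + 2*s^2 + 8*s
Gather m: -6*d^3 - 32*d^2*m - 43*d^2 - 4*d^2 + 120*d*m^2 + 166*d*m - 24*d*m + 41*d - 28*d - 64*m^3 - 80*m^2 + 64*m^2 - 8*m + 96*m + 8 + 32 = -6*d^3 - 47*d^2 + 13*d - 64*m^3 + m^2*(120*d - 16) + m*(-32*d^2 + 142*d + 88) + 40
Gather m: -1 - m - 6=-m - 7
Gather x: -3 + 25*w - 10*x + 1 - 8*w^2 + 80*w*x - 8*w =-8*w^2 + 17*w + x*(80*w - 10) - 2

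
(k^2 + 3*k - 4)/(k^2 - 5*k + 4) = (k + 4)/(k - 4)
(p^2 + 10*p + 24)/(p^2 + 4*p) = (p + 6)/p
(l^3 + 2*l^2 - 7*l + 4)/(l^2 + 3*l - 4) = l - 1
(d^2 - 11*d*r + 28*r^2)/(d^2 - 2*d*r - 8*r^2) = (d - 7*r)/(d + 2*r)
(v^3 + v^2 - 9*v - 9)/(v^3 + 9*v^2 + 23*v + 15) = (v - 3)/(v + 5)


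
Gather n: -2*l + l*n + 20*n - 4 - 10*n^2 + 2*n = -2*l - 10*n^2 + n*(l + 22) - 4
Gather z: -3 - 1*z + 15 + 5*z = 4*z + 12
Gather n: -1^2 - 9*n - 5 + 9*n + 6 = 0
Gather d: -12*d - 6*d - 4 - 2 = -18*d - 6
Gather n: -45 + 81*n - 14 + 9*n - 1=90*n - 60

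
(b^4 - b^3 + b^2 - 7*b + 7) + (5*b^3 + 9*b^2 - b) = b^4 + 4*b^3 + 10*b^2 - 8*b + 7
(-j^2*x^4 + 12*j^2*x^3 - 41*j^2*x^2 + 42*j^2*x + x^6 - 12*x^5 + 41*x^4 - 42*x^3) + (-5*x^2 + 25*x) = -j^2*x^4 + 12*j^2*x^3 - 41*j^2*x^2 + 42*j^2*x + x^6 - 12*x^5 + 41*x^4 - 42*x^3 - 5*x^2 + 25*x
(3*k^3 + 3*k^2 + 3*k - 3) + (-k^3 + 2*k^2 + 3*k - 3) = 2*k^3 + 5*k^2 + 6*k - 6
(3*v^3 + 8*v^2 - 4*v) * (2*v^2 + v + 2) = 6*v^5 + 19*v^4 + 6*v^3 + 12*v^2 - 8*v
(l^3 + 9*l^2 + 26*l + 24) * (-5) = -5*l^3 - 45*l^2 - 130*l - 120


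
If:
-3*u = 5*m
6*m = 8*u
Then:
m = 0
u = 0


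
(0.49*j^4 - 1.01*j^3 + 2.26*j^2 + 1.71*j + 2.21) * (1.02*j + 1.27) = 0.4998*j^5 - 0.4079*j^4 + 1.0225*j^3 + 4.6144*j^2 + 4.4259*j + 2.8067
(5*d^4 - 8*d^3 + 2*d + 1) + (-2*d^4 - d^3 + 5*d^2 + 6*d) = 3*d^4 - 9*d^3 + 5*d^2 + 8*d + 1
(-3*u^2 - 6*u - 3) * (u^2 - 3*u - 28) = -3*u^4 + 3*u^3 + 99*u^2 + 177*u + 84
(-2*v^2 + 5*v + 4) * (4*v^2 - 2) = -8*v^4 + 20*v^3 + 20*v^2 - 10*v - 8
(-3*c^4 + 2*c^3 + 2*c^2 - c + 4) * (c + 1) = -3*c^5 - c^4 + 4*c^3 + c^2 + 3*c + 4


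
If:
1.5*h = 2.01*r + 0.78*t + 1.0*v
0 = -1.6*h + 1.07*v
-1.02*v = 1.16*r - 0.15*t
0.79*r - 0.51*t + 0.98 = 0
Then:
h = 0.47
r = -0.47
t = 1.20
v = 0.71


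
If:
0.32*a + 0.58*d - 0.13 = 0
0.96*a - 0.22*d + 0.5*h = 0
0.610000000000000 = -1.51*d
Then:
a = 1.14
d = -0.40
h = -2.36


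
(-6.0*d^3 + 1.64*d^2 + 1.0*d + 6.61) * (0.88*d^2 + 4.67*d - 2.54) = -5.28*d^5 - 26.5768*d^4 + 23.7788*d^3 + 6.3212*d^2 + 28.3287*d - 16.7894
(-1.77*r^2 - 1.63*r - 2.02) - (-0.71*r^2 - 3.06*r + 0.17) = -1.06*r^2 + 1.43*r - 2.19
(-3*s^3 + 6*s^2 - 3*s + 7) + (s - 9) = -3*s^3 + 6*s^2 - 2*s - 2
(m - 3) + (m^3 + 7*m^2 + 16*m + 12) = m^3 + 7*m^2 + 17*m + 9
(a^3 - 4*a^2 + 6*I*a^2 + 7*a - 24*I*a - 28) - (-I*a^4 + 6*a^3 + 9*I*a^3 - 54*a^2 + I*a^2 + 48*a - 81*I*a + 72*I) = I*a^4 - 5*a^3 - 9*I*a^3 + 50*a^2 + 5*I*a^2 - 41*a + 57*I*a - 28 - 72*I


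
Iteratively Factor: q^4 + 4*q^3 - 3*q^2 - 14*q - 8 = (q + 4)*(q^3 - 3*q - 2) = (q + 1)*(q + 4)*(q^2 - q - 2) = (q + 1)^2*(q + 4)*(q - 2)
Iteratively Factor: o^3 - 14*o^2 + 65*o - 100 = (o - 5)*(o^2 - 9*o + 20) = (o - 5)*(o - 4)*(o - 5)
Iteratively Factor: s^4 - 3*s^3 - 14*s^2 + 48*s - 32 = (s + 4)*(s^3 - 7*s^2 + 14*s - 8) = (s - 4)*(s + 4)*(s^2 - 3*s + 2) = (s - 4)*(s - 2)*(s + 4)*(s - 1)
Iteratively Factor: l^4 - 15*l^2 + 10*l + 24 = (l - 3)*(l^3 + 3*l^2 - 6*l - 8) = (l - 3)*(l + 1)*(l^2 + 2*l - 8) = (l - 3)*(l + 1)*(l + 4)*(l - 2)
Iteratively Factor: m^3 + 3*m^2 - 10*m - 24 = (m + 4)*(m^2 - m - 6) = (m + 2)*(m + 4)*(m - 3)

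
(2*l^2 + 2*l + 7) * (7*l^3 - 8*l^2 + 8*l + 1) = 14*l^5 - 2*l^4 + 49*l^3 - 38*l^2 + 58*l + 7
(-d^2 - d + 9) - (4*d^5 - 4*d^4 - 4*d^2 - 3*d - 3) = -4*d^5 + 4*d^4 + 3*d^2 + 2*d + 12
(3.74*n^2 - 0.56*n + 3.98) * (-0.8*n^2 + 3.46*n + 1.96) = -2.992*n^4 + 13.3884*n^3 + 2.2088*n^2 + 12.6732*n + 7.8008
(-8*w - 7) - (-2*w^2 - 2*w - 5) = 2*w^2 - 6*w - 2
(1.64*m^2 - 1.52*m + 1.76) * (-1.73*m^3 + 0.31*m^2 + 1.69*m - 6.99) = -2.8372*m^5 + 3.138*m^4 - 0.7444*m^3 - 13.4868*m^2 + 13.5992*m - 12.3024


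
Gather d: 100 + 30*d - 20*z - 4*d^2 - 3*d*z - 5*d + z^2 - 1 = -4*d^2 + d*(25 - 3*z) + z^2 - 20*z + 99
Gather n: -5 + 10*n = 10*n - 5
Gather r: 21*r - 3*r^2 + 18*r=-3*r^2 + 39*r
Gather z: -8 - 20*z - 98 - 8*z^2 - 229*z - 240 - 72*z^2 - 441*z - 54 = -80*z^2 - 690*z - 400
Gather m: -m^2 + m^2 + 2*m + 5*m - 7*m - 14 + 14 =0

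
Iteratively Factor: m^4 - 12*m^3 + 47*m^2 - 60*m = (m)*(m^3 - 12*m^2 + 47*m - 60) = m*(m - 5)*(m^2 - 7*m + 12) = m*(m - 5)*(m - 4)*(m - 3)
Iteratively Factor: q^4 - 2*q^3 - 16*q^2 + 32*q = (q)*(q^3 - 2*q^2 - 16*q + 32) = q*(q - 2)*(q^2 - 16) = q*(q - 4)*(q - 2)*(q + 4)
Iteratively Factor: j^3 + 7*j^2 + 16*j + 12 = (j + 3)*(j^2 + 4*j + 4) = (j + 2)*(j + 3)*(j + 2)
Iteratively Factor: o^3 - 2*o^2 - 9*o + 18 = (o - 3)*(o^2 + o - 6) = (o - 3)*(o + 3)*(o - 2)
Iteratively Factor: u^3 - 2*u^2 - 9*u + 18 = (u - 3)*(u^2 + u - 6) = (u - 3)*(u - 2)*(u + 3)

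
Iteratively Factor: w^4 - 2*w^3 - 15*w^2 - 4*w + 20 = (w - 5)*(w^3 + 3*w^2 - 4) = (w - 5)*(w + 2)*(w^2 + w - 2) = (w - 5)*(w - 1)*(w + 2)*(w + 2)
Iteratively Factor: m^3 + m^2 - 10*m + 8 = (m - 2)*(m^2 + 3*m - 4) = (m - 2)*(m - 1)*(m + 4)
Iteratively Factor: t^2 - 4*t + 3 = (t - 3)*(t - 1)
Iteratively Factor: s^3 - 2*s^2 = (s - 2)*(s^2) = s*(s - 2)*(s)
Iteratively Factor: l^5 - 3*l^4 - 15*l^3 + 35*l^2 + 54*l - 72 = (l - 1)*(l^4 - 2*l^3 - 17*l^2 + 18*l + 72) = (l - 1)*(l + 3)*(l^3 - 5*l^2 - 2*l + 24) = (l - 1)*(l + 2)*(l + 3)*(l^2 - 7*l + 12) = (l - 3)*(l - 1)*(l + 2)*(l + 3)*(l - 4)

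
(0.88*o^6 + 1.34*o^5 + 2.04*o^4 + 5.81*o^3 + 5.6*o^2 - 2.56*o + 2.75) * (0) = 0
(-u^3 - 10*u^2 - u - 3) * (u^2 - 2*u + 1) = -u^5 - 8*u^4 + 18*u^3 - 11*u^2 + 5*u - 3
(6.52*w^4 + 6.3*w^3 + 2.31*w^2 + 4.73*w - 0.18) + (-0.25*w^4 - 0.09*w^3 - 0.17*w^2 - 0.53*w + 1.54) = 6.27*w^4 + 6.21*w^3 + 2.14*w^2 + 4.2*w + 1.36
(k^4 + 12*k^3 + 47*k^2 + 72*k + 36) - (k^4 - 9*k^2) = 12*k^3 + 56*k^2 + 72*k + 36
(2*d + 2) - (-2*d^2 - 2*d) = 2*d^2 + 4*d + 2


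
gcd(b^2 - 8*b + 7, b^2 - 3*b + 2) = b - 1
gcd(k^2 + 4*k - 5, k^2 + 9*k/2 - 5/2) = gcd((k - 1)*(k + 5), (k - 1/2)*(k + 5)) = k + 5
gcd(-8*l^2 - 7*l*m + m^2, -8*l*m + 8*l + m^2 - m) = 8*l - m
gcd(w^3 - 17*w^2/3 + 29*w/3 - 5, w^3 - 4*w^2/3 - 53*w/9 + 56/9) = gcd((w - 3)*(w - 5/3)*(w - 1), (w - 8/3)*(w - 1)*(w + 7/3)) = w - 1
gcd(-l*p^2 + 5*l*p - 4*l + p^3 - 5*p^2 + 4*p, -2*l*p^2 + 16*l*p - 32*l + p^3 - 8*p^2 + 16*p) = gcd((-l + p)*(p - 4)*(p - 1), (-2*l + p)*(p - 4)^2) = p - 4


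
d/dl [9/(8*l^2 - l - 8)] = 9*(1 - 16*l)/(-8*l^2 + l + 8)^2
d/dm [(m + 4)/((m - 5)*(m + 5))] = (-m^2 - 8*m - 25)/(m^4 - 50*m^2 + 625)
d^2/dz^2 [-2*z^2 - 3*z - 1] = -4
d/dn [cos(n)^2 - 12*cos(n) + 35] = 2*(6 - cos(n))*sin(n)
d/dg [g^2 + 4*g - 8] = 2*g + 4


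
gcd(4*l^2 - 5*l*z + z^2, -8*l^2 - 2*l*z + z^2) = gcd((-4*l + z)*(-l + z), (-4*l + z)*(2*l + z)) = -4*l + z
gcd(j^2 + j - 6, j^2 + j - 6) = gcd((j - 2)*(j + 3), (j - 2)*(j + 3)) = j^2 + j - 6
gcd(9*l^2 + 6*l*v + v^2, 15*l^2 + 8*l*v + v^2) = 3*l + v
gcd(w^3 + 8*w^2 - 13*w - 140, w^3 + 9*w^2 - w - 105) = w^2 + 12*w + 35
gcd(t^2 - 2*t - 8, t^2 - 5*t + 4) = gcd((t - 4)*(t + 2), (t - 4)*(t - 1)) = t - 4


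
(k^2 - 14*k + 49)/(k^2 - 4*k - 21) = (k - 7)/(k + 3)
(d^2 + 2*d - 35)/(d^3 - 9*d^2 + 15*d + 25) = (d + 7)/(d^2 - 4*d - 5)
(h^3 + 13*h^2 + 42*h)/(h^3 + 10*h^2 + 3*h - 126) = h/(h - 3)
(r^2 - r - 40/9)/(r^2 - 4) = (r^2 - r - 40/9)/(r^2 - 4)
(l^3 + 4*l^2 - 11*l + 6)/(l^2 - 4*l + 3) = (l^2 + 5*l - 6)/(l - 3)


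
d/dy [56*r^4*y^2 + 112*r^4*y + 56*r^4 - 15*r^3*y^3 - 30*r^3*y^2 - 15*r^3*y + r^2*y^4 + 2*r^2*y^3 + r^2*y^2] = r^2*(112*r^2*y + 112*r^2 - 45*r*y^2 - 60*r*y - 15*r + 4*y^3 + 6*y^2 + 2*y)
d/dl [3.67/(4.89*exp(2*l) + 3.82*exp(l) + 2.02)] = (-35.8926*exp(l) - 14.0194)*exp(l)/(4.89*exp(2*l) + 3.82*exp(l) + 2.02)^2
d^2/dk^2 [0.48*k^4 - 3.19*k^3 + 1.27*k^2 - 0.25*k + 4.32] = 5.76*k^2 - 19.14*k + 2.54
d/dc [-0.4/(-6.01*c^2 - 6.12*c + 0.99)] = (-4.808*c - 2.448)/(6.01*c^2 + 6.12*c - 0.99)^2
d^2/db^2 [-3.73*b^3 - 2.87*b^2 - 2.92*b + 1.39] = -22.38*b - 5.74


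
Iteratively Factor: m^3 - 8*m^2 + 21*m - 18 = (m - 2)*(m^2 - 6*m + 9) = (m - 3)*(m - 2)*(m - 3)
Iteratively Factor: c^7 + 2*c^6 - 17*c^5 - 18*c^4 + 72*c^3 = (c - 3)*(c^6 + 5*c^5 - 2*c^4 - 24*c^3) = (c - 3)*(c + 3)*(c^5 + 2*c^4 - 8*c^3) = c*(c - 3)*(c + 3)*(c^4 + 2*c^3 - 8*c^2) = c*(c - 3)*(c + 3)*(c + 4)*(c^3 - 2*c^2) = c^2*(c - 3)*(c + 3)*(c + 4)*(c^2 - 2*c) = c^2*(c - 3)*(c - 2)*(c + 3)*(c + 4)*(c)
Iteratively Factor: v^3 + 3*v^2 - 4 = (v - 1)*(v^2 + 4*v + 4) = (v - 1)*(v + 2)*(v + 2)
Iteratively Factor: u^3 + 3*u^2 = (u)*(u^2 + 3*u) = u*(u + 3)*(u)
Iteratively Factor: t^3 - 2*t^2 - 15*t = (t)*(t^2 - 2*t - 15) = t*(t + 3)*(t - 5)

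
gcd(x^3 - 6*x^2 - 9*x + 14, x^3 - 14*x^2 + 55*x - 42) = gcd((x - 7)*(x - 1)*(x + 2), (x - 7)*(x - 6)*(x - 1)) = x^2 - 8*x + 7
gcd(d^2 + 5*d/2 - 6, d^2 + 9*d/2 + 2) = d + 4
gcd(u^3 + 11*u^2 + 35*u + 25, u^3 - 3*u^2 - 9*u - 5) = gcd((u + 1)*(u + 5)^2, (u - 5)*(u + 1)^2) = u + 1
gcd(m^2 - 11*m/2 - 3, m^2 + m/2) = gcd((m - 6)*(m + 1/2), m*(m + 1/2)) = m + 1/2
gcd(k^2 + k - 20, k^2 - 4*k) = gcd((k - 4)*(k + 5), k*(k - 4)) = k - 4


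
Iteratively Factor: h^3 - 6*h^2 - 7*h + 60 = (h - 5)*(h^2 - h - 12) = (h - 5)*(h + 3)*(h - 4)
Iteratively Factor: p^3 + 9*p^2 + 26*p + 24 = (p + 2)*(p^2 + 7*p + 12) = (p + 2)*(p + 3)*(p + 4)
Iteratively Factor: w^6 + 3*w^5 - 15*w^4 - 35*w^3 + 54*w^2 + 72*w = (w - 3)*(w^5 + 6*w^4 + 3*w^3 - 26*w^2 - 24*w) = (w - 3)*(w + 4)*(w^4 + 2*w^3 - 5*w^2 - 6*w) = (w - 3)*(w + 3)*(w + 4)*(w^3 - w^2 - 2*w) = (w - 3)*(w - 2)*(w + 3)*(w + 4)*(w^2 + w) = w*(w - 3)*(w - 2)*(w + 3)*(w + 4)*(w + 1)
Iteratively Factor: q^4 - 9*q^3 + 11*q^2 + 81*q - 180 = (q - 3)*(q^3 - 6*q^2 - 7*q + 60) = (q - 3)*(q + 3)*(q^2 - 9*q + 20) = (q - 4)*(q - 3)*(q + 3)*(q - 5)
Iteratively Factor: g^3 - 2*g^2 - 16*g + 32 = (g + 4)*(g^2 - 6*g + 8) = (g - 4)*(g + 4)*(g - 2)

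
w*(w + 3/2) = w^2 + 3*w/2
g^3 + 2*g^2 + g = g*(g + 1)^2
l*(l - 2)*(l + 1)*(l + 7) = l^4 + 6*l^3 - 9*l^2 - 14*l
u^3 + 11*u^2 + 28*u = u*(u + 4)*(u + 7)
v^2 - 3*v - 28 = (v - 7)*(v + 4)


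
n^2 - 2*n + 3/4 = (n - 3/2)*(n - 1/2)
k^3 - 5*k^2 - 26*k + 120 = (k - 6)*(k - 4)*(k + 5)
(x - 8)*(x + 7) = x^2 - x - 56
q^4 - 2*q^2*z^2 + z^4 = (q - z)^2*(q + z)^2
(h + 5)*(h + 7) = h^2 + 12*h + 35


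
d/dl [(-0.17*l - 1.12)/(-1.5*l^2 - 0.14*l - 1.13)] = (-0.255*l^2 - 3.36*l + 0.0353)/(2.25*l^4 + 0.42*l^3 + 3.4096*l^2 + 0.3164*l + 1.2769)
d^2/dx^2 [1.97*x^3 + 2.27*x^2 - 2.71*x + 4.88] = 11.82*x + 4.54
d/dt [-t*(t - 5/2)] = 5/2 - 2*t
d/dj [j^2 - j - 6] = 2*j - 1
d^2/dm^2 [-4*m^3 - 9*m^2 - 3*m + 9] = -24*m - 18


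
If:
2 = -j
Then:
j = -2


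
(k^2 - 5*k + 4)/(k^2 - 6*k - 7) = (-k^2 + 5*k - 4)/(-k^2 + 6*k + 7)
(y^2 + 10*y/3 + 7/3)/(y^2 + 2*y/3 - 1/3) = (3*y + 7)/(3*y - 1)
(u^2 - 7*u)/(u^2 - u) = (u - 7)/(u - 1)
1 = 1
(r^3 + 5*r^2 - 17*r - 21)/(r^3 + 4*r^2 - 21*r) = (r + 1)/r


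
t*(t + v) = t^2 + t*v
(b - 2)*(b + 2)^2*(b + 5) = b^4 + 7*b^3 + 6*b^2 - 28*b - 40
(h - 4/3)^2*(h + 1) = h^3 - 5*h^2/3 - 8*h/9 + 16/9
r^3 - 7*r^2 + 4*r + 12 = (r - 6)*(r - 2)*(r + 1)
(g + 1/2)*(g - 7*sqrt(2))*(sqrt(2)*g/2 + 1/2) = sqrt(2)*g^3/2 - 13*g^2/2 + sqrt(2)*g^2/4 - 7*sqrt(2)*g/2 - 13*g/4 - 7*sqrt(2)/4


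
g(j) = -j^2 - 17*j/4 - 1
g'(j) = -2*j - 17/4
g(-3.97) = 0.11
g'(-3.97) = 3.69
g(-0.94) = 2.11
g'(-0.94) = -2.37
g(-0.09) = -0.63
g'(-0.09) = -4.07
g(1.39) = -8.84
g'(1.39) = -7.03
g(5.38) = -52.81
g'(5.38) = -15.01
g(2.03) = -13.75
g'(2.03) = -8.31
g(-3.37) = 1.97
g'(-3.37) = 2.49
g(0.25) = -2.12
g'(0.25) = -4.75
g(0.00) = -1.00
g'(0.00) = -4.25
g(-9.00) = -43.75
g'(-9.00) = 13.75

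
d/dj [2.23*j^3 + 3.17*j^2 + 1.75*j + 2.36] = 6.69*j^2 + 6.34*j + 1.75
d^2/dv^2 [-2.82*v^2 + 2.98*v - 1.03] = -5.64000000000000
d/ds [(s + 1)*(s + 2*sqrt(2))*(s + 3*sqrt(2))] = 3*s^2 + 2*s + 10*sqrt(2)*s + 5*sqrt(2) + 12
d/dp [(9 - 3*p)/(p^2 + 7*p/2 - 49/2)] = 12*(p^2 - 6*p + 14)/(4*p^4 + 28*p^3 - 147*p^2 - 686*p + 2401)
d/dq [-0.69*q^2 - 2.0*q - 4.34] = -1.38*q - 2.0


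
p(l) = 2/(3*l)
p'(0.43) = -3.61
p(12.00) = 0.06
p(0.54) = 1.23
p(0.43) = 1.55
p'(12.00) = 0.00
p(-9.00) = -0.07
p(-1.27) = -0.52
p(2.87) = 0.23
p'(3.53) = -0.05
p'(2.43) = -0.11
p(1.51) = 0.44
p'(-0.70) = -1.36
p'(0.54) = -2.29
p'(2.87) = -0.08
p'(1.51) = -0.29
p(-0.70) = -0.95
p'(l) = -2/(3*l^2)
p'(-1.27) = -0.41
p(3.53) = 0.19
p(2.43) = 0.27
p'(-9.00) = -0.00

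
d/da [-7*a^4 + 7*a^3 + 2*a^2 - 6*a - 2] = -28*a^3 + 21*a^2 + 4*a - 6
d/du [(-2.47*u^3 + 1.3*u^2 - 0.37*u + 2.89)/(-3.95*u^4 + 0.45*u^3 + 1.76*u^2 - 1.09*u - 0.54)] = (-9.7565*u^6 + 10.27*u^5 - 9.3167*u^4 + 51.3796*u^3 - 0.665900000000001*u^2 - 11.5768*u + 3.3499)/(15.6025*u^8 - 3.555*u^7 - 13.7015*u^6 + 10.195*u^5 + 6.3826*u^4 - 4.3228*u^3 - 0.7127*u^2 + 1.1772*u + 0.2916)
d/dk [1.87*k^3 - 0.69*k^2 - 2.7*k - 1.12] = 5.61*k^2 - 1.38*k - 2.7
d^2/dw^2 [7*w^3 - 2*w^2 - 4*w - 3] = 42*w - 4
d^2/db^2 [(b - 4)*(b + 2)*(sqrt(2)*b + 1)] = 6*sqrt(2)*b - 4*sqrt(2) + 2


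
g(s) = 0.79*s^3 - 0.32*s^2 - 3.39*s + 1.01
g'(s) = 2.37*s^2 - 0.64*s - 3.39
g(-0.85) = 3.18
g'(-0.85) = -1.13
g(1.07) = -2.02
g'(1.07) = -1.36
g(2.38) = 1.78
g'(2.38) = 8.51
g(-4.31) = -53.57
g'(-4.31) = 43.39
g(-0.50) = 2.53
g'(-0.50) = -2.48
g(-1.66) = 2.14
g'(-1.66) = 4.20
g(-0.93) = 3.25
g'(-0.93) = -0.74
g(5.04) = 76.93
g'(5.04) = 53.59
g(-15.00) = -2686.39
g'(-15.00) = 539.46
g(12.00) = 1279.37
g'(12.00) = 330.21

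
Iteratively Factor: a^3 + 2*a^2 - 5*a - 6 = (a + 3)*(a^2 - a - 2) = (a - 2)*(a + 3)*(a + 1)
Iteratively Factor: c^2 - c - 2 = (c + 1)*(c - 2)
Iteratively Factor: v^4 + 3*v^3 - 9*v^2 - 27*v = (v + 3)*(v^3 - 9*v) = (v - 3)*(v + 3)*(v^2 + 3*v) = (v - 3)*(v + 3)^2*(v)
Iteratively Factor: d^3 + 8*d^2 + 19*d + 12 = (d + 1)*(d^2 + 7*d + 12) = (d + 1)*(d + 3)*(d + 4)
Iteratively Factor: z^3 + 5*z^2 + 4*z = (z + 1)*(z^2 + 4*z) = z*(z + 1)*(z + 4)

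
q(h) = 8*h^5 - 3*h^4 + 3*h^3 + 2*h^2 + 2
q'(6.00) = 49596.00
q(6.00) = 59042.00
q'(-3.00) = 3633.00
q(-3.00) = -2248.00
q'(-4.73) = 21474.19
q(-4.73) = -20713.05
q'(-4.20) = 13477.80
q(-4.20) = -11573.79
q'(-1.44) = 220.73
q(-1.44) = -65.24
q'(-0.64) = 10.98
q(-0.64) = 0.67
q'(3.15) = 3665.07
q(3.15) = 2301.34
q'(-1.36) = 178.23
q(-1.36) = -49.33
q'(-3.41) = 5975.34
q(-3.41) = -4187.94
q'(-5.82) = 48540.80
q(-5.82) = -57383.81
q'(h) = 40*h^4 - 12*h^3 + 9*h^2 + 4*h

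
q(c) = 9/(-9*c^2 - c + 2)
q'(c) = 9*(18*c + 1)/(-9*c^2 - c + 2)^2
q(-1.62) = -0.45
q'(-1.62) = -0.63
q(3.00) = -0.11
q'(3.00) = 0.07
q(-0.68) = -6.07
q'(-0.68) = -46.08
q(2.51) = -0.16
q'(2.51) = 0.13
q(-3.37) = -0.09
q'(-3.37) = -0.06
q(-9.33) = -0.01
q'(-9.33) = -0.00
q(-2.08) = -0.26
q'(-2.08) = -0.27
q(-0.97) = -1.64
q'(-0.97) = -4.90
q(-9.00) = -0.01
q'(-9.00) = 0.00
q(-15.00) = 0.00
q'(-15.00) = 0.00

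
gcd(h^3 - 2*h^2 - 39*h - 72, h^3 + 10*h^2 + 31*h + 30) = h + 3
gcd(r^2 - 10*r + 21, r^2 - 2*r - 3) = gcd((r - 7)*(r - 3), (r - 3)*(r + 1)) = r - 3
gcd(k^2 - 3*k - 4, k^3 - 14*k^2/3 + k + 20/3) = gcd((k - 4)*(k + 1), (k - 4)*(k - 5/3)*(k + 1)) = k^2 - 3*k - 4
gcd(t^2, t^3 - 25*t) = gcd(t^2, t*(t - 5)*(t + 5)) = t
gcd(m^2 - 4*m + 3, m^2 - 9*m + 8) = m - 1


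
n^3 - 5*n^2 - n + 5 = (n - 5)*(n - 1)*(n + 1)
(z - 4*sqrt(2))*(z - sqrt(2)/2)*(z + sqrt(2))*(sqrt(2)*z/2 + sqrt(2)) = sqrt(2)*z^4/2 - 7*z^3/2 + sqrt(2)*z^3 - 7*z^2 - 5*sqrt(2)*z^2/2 - 5*sqrt(2)*z + 4*z + 8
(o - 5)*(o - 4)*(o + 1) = o^3 - 8*o^2 + 11*o + 20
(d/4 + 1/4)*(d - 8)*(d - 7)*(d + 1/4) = d^4/4 - 55*d^3/16 + 75*d^2/8 + 265*d/16 + 7/2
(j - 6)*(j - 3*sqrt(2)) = j^2 - 6*j - 3*sqrt(2)*j + 18*sqrt(2)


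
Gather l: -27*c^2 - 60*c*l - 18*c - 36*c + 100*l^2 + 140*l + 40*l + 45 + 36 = -27*c^2 - 54*c + 100*l^2 + l*(180 - 60*c) + 81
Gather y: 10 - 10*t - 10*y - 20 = -10*t - 10*y - 10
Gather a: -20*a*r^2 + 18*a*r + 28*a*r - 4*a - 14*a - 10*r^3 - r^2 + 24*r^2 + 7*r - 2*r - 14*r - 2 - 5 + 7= a*(-20*r^2 + 46*r - 18) - 10*r^3 + 23*r^2 - 9*r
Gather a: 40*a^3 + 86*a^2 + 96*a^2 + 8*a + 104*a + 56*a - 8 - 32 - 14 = 40*a^3 + 182*a^2 + 168*a - 54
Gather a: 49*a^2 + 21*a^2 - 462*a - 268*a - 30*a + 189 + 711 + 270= 70*a^2 - 760*a + 1170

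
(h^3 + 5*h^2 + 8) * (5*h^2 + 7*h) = 5*h^5 + 32*h^4 + 35*h^3 + 40*h^2 + 56*h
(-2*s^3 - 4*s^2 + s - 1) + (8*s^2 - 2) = -2*s^3 + 4*s^2 + s - 3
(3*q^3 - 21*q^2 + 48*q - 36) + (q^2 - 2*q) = 3*q^3 - 20*q^2 + 46*q - 36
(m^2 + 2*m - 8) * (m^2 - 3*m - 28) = m^4 - m^3 - 42*m^2 - 32*m + 224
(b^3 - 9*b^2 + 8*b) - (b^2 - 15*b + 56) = b^3 - 10*b^2 + 23*b - 56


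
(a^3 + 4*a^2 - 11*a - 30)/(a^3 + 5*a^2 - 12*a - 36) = (a + 5)/(a + 6)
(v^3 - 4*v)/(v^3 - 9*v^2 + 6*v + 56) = v*(v - 2)/(v^2 - 11*v + 28)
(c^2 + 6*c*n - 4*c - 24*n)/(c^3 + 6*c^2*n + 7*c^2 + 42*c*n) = (c - 4)/(c*(c + 7))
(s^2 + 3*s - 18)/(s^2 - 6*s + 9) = (s + 6)/(s - 3)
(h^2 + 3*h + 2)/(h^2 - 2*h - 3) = (h + 2)/(h - 3)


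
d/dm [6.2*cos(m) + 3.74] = -6.2*sin(m)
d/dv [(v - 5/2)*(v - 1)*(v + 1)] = 3*v^2 - 5*v - 1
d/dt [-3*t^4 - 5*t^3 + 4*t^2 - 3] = t*(-12*t^2 - 15*t + 8)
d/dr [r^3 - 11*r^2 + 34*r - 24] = 3*r^2 - 22*r + 34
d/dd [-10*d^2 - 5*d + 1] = -20*d - 5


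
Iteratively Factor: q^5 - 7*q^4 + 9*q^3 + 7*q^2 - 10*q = (q - 5)*(q^4 - 2*q^3 - q^2 + 2*q) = q*(q - 5)*(q^3 - 2*q^2 - q + 2) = q*(q - 5)*(q - 1)*(q^2 - q - 2) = q*(q - 5)*(q - 1)*(q + 1)*(q - 2)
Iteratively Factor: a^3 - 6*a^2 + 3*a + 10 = (a - 2)*(a^2 - 4*a - 5) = (a - 5)*(a - 2)*(a + 1)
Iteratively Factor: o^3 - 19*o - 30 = (o - 5)*(o^2 + 5*o + 6) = (o - 5)*(o + 2)*(o + 3)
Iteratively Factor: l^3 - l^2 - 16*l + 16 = (l - 1)*(l^2 - 16) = (l - 4)*(l - 1)*(l + 4)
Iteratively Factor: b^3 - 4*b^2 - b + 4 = (b + 1)*(b^2 - 5*b + 4) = (b - 1)*(b + 1)*(b - 4)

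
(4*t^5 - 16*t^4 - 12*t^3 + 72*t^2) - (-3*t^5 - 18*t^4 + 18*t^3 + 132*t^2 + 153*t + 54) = 7*t^5 + 2*t^4 - 30*t^3 - 60*t^2 - 153*t - 54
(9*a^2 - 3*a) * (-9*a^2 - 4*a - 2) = -81*a^4 - 9*a^3 - 6*a^2 + 6*a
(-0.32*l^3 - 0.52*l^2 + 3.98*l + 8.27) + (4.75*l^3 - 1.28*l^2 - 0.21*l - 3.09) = 4.43*l^3 - 1.8*l^2 + 3.77*l + 5.18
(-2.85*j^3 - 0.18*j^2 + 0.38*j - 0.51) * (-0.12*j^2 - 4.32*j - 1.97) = 0.342*j^5 + 12.3336*j^4 + 6.3465*j^3 - 1.2258*j^2 + 1.4546*j + 1.0047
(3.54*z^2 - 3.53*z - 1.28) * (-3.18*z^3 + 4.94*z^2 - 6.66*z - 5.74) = -11.2572*z^5 + 28.713*z^4 - 36.9442*z^3 - 3.133*z^2 + 28.787*z + 7.3472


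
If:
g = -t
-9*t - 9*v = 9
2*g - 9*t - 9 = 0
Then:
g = 9/11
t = -9/11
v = -2/11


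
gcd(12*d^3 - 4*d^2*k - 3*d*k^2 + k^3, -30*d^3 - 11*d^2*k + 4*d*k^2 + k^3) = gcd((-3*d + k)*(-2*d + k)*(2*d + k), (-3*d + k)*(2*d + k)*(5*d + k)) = 6*d^2 + d*k - k^2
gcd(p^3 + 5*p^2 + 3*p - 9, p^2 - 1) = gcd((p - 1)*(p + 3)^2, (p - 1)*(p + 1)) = p - 1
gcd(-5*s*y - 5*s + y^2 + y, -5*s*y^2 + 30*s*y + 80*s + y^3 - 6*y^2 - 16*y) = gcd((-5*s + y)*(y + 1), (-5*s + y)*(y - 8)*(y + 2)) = -5*s + y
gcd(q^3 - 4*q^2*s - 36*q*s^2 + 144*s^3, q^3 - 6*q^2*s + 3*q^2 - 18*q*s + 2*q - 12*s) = q - 6*s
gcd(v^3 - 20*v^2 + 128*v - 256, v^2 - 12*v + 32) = v^2 - 12*v + 32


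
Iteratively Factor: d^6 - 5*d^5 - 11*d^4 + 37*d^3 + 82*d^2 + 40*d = (d + 1)*(d^5 - 6*d^4 - 5*d^3 + 42*d^2 + 40*d) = (d + 1)^2*(d^4 - 7*d^3 + 2*d^2 + 40*d) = (d - 5)*(d + 1)^2*(d^3 - 2*d^2 - 8*d) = (d - 5)*(d - 4)*(d + 1)^2*(d^2 + 2*d) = d*(d - 5)*(d - 4)*(d + 1)^2*(d + 2)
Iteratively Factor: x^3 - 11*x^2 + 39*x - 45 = (x - 3)*(x^2 - 8*x + 15) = (x - 5)*(x - 3)*(x - 3)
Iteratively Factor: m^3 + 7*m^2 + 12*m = (m + 3)*(m^2 + 4*m) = (m + 3)*(m + 4)*(m)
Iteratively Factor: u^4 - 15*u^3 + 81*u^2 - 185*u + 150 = (u - 3)*(u^3 - 12*u^2 + 45*u - 50) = (u - 5)*(u - 3)*(u^2 - 7*u + 10) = (u - 5)^2*(u - 3)*(u - 2)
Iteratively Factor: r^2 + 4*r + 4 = (r + 2)*(r + 2)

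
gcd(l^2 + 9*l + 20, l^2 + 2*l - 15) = l + 5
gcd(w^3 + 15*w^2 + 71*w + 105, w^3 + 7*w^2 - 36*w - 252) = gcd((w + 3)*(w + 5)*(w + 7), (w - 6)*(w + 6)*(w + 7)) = w + 7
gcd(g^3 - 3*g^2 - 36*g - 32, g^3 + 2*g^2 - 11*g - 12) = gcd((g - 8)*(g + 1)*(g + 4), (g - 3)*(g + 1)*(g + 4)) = g^2 + 5*g + 4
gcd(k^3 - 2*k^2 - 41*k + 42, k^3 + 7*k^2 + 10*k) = 1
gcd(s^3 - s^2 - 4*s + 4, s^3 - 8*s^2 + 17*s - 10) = s^2 - 3*s + 2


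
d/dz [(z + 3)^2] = 2*z + 6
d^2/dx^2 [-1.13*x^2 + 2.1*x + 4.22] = -2.26000000000000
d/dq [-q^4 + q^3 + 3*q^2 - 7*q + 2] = -4*q^3 + 3*q^2 + 6*q - 7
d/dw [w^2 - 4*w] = 2*w - 4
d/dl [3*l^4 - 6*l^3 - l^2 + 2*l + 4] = 12*l^3 - 18*l^2 - 2*l + 2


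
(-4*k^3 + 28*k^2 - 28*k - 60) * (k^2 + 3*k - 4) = -4*k^5 + 16*k^4 + 72*k^3 - 256*k^2 - 68*k + 240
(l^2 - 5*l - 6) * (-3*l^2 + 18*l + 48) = -3*l^4 + 33*l^3 - 24*l^2 - 348*l - 288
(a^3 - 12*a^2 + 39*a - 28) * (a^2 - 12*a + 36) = a^5 - 24*a^4 + 219*a^3 - 928*a^2 + 1740*a - 1008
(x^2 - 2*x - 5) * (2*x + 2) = 2*x^3 - 2*x^2 - 14*x - 10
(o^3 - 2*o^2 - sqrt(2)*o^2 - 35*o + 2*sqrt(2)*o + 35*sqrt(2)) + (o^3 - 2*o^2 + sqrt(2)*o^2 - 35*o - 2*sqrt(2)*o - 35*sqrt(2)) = 2*o^3 - 4*o^2 - 70*o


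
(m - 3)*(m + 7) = m^2 + 4*m - 21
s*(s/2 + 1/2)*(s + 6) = s^3/2 + 7*s^2/2 + 3*s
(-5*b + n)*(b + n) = -5*b^2 - 4*b*n + n^2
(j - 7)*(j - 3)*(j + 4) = j^3 - 6*j^2 - 19*j + 84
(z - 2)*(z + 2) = z^2 - 4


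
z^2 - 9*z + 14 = (z - 7)*(z - 2)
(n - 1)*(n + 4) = n^2 + 3*n - 4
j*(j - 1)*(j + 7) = j^3 + 6*j^2 - 7*j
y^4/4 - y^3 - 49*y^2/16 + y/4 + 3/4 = (y/4 + 1/2)*(y - 6)*(y - 1/2)*(y + 1/2)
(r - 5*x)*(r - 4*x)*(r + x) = r^3 - 8*r^2*x + 11*r*x^2 + 20*x^3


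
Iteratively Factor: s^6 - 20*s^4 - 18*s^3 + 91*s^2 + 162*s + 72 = (s + 1)*(s^5 - s^4 - 19*s^3 + s^2 + 90*s + 72) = (s - 4)*(s + 1)*(s^4 + 3*s^3 - 7*s^2 - 27*s - 18) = (s - 4)*(s + 1)*(s + 2)*(s^3 + s^2 - 9*s - 9) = (s - 4)*(s + 1)^2*(s + 2)*(s^2 - 9) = (s - 4)*(s - 3)*(s + 1)^2*(s + 2)*(s + 3)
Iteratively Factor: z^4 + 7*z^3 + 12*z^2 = (z)*(z^3 + 7*z^2 + 12*z) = z*(z + 4)*(z^2 + 3*z) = z*(z + 3)*(z + 4)*(z)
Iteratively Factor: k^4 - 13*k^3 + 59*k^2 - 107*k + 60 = (k - 5)*(k^3 - 8*k^2 + 19*k - 12) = (k - 5)*(k - 3)*(k^2 - 5*k + 4) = (k - 5)*(k - 3)*(k - 1)*(k - 4)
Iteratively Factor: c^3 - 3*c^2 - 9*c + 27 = (c - 3)*(c^2 - 9) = (c - 3)^2*(c + 3)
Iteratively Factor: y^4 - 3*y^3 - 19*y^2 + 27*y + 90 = (y + 3)*(y^3 - 6*y^2 - y + 30) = (y + 2)*(y + 3)*(y^2 - 8*y + 15) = (y - 5)*(y + 2)*(y + 3)*(y - 3)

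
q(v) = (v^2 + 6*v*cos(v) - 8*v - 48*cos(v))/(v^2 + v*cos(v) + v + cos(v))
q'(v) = (-6*v*sin(v) + 2*v + 48*sin(v) + 6*cos(v) - 8)/(v^2 + v*cos(v) + v + cos(v)) + (v^2 + 6*v*cos(v) - 8*v - 48*cos(v))*(v*sin(v) - 2*v + sin(v) - cos(v) - 1)/(v^2 + v*cos(v) + v + cos(v))^2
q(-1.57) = 16.75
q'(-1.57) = -25.92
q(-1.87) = 19.07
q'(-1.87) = 1.92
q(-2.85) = 13.24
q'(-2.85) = 6.22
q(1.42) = -4.02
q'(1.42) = 10.84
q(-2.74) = 13.93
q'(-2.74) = 6.36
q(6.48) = -0.34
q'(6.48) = 0.31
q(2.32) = 1.84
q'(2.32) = 2.36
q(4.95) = -0.63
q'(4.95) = -0.12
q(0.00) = -48.00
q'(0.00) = 94.00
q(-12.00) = 1.13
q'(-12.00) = 0.45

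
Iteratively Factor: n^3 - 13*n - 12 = (n + 1)*(n^2 - n - 12) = (n - 4)*(n + 1)*(n + 3)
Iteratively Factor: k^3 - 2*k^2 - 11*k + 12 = (k - 4)*(k^2 + 2*k - 3) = (k - 4)*(k - 1)*(k + 3)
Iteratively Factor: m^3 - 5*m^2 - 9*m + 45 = (m + 3)*(m^2 - 8*m + 15) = (m - 3)*(m + 3)*(m - 5)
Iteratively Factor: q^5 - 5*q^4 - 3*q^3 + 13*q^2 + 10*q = (q)*(q^4 - 5*q^3 - 3*q^2 + 13*q + 10) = q*(q - 2)*(q^3 - 3*q^2 - 9*q - 5) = q*(q - 5)*(q - 2)*(q^2 + 2*q + 1) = q*(q - 5)*(q - 2)*(q + 1)*(q + 1)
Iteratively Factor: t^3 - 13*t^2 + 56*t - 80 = (t - 4)*(t^2 - 9*t + 20) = (t - 5)*(t - 4)*(t - 4)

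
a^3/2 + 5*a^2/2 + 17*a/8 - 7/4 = (a/2 + 1)*(a - 1/2)*(a + 7/2)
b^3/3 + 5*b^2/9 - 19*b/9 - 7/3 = (b/3 + 1/3)*(b - 7/3)*(b + 3)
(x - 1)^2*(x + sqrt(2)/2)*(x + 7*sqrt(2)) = x^4 - 2*x^3 + 15*sqrt(2)*x^3/2 - 15*sqrt(2)*x^2 + 8*x^2 - 14*x + 15*sqrt(2)*x/2 + 7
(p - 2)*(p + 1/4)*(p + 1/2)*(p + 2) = p^4 + 3*p^3/4 - 31*p^2/8 - 3*p - 1/2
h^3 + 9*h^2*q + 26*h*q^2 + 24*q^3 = (h + 2*q)*(h + 3*q)*(h + 4*q)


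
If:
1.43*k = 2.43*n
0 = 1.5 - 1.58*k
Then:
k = 0.95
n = 0.56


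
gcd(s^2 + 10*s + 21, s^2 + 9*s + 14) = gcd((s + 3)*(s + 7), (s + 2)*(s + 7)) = s + 7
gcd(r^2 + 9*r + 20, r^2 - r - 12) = 1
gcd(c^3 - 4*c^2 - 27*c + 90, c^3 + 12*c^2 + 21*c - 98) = 1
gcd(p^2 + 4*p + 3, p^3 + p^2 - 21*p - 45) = p + 3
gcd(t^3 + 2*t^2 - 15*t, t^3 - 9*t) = t^2 - 3*t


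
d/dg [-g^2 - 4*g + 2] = -2*g - 4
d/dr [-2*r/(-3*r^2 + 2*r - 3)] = 6*(1 - r^2)/(9*r^4 - 12*r^3 + 22*r^2 - 12*r + 9)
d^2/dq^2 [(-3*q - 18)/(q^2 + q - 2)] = 6*(-(q + 6)*(2*q + 1)^2 + (3*q + 7)*(q^2 + q - 2))/(q^2 + q - 2)^3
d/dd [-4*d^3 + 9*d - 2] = 9 - 12*d^2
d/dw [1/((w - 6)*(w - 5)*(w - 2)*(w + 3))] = 2*(-2*w^3 + 15*w^2 - 13*w - 48)/(w^8 - 20*w^7 + 126*w^6 - 68*w^5 - 2111*w^4 + 6096*w^3 + 4536*w^2 - 34560*w + 32400)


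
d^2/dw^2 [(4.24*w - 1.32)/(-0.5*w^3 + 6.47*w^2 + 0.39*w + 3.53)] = (-6.36*w^5 + 86.2584*w^4 - 424.957232*w^3 + 240.190728*w^2 + 614.99004*w - 48.219264)/(0.125*w^9 - 4.8525*w^8 + 62.49885*w^7 - 265.917623*w^6 + 19.768197*w^5 - 442.129092*w^4 - 34.811463*w^3 - 243.476808*w^2 - 14.579253*w - 43.986977)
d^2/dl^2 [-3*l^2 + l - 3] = -6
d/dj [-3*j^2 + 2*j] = 2 - 6*j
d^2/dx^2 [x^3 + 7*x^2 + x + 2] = 6*x + 14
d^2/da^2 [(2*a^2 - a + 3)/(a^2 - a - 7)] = 2*(a^3 + 51*a^2 - 30*a + 129)/(a^6 - 3*a^5 - 18*a^4 + 41*a^3 + 126*a^2 - 147*a - 343)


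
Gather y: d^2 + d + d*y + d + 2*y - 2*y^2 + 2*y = d^2 + 2*d - 2*y^2 + y*(d + 4)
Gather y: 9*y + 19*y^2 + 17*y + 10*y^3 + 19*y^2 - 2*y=10*y^3 + 38*y^2 + 24*y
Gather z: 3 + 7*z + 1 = 7*z + 4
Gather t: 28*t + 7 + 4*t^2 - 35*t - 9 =4*t^2 - 7*t - 2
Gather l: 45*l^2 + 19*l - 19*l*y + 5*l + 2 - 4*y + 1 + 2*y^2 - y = 45*l^2 + l*(24 - 19*y) + 2*y^2 - 5*y + 3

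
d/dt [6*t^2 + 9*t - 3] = 12*t + 9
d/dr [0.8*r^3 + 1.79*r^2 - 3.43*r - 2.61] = 2.4*r^2 + 3.58*r - 3.43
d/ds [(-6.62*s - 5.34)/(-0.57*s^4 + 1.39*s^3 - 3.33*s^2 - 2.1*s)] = (-11.3202*s^4 + 6.2284*s^3 + 0.223199999999999*s^2 - 35.5644*s - 11.214)/(s^2*(0.3249*s^6 - 1.5846*s^5 + 5.7283*s^4 - 6.8634*s^3 + 5.2509*s^2 + 13.986*s + 4.41))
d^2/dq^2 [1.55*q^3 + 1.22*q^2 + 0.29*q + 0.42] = 9.3*q + 2.44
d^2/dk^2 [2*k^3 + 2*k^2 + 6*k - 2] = 12*k + 4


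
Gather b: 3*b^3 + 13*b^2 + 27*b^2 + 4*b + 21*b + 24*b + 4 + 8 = 3*b^3 + 40*b^2 + 49*b + 12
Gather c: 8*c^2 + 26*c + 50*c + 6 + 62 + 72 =8*c^2 + 76*c + 140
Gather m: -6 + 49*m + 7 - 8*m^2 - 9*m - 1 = -8*m^2 + 40*m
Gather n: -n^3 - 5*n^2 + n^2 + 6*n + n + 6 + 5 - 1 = -n^3 - 4*n^2 + 7*n + 10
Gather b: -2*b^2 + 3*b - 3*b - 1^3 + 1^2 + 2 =2 - 2*b^2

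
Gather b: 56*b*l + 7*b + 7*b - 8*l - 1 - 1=b*(56*l + 14) - 8*l - 2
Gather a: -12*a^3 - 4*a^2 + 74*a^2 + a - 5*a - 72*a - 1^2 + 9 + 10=-12*a^3 + 70*a^2 - 76*a + 18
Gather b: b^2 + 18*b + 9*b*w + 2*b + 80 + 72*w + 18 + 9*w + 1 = b^2 + b*(9*w + 20) + 81*w + 99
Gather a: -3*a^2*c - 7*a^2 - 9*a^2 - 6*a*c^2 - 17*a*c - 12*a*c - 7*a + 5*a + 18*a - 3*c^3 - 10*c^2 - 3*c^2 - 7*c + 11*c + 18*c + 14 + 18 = a^2*(-3*c - 16) + a*(-6*c^2 - 29*c + 16) - 3*c^3 - 13*c^2 + 22*c + 32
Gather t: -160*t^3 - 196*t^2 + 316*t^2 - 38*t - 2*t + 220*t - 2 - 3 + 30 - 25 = -160*t^3 + 120*t^2 + 180*t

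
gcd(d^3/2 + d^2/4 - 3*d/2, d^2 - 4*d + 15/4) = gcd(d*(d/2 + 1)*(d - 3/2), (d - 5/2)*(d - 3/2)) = d - 3/2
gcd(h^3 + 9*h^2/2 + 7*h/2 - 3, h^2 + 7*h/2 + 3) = h + 2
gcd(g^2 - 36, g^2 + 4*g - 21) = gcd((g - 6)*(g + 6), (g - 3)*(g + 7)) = 1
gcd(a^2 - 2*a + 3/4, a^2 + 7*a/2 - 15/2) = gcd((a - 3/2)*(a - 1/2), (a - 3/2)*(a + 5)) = a - 3/2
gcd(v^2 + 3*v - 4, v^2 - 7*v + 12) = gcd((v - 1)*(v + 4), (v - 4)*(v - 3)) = 1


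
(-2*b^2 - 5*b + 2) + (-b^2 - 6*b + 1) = -3*b^2 - 11*b + 3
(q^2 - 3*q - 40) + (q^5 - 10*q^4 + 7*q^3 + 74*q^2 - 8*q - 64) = q^5 - 10*q^4 + 7*q^3 + 75*q^2 - 11*q - 104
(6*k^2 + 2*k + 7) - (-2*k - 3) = 6*k^2 + 4*k + 10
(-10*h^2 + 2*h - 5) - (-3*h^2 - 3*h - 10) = -7*h^2 + 5*h + 5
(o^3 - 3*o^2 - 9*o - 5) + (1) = o^3 - 3*o^2 - 9*o - 4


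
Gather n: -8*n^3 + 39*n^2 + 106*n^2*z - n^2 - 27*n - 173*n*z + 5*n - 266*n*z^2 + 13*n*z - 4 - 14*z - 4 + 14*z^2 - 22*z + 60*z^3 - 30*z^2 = -8*n^3 + n^2*(106*z + 38) + n*(-266*z^2 - 160*z - 22) + 60*z^3 - 16*z^2 - 36*z - 8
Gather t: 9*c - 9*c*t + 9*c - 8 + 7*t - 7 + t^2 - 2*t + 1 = 18*c + t^2 + t*(5 - 9*c) - 14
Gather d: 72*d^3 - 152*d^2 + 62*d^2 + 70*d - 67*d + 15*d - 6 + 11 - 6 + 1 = 72*d^3 - 90*d^2 + 18*d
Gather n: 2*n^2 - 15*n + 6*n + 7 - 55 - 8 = 2*n^2 - 9*n - 56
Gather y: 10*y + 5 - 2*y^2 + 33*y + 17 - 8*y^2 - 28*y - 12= -10*y^2 + 15*y + 10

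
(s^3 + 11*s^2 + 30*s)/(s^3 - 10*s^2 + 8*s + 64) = s*(s^2 + 11*s + 30)/(s^3 - 10*s^2 + 8*s + 64)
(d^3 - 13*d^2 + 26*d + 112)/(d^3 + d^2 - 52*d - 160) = (d^2 - 5*d - 14)/(d^2 + 9*d + 20)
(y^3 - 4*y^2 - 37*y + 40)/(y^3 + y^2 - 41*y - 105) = (y^2 - 9*y + 8)/(y^2 - 4*y - 21)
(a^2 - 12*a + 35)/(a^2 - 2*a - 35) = (a - 5)/(a + 5)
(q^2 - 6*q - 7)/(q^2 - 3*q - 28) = (q + 1)/(q + 4)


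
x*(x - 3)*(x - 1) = x^3 - 4*x^2 + 3*x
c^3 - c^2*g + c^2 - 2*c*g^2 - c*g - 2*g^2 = (c + 1)*(c - 2*g)*(c + g)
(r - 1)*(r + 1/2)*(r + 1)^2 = r^4 + 3*r^3/2 - r^2/2 - 3*r/2 - 1/2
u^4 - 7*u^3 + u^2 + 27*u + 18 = (u - 6)*(u - 3)*(u + 1)^2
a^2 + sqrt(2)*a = a*(a + sqrt(2))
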